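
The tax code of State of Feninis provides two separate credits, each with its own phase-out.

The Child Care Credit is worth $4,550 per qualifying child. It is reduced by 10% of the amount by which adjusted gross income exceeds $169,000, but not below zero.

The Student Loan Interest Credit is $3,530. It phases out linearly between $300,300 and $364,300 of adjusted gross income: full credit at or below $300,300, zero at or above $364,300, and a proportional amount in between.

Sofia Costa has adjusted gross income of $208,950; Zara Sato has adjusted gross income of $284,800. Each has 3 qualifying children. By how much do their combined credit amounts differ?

$7,585

Sofia ($208,950): Child Care Credit: base = 3 × $4,550 = $13,650. 10% of the $39,950 excess over $169,000 is $3,995; credit = $13,650 − $3,995 = $9,655. Student Loan Interest Credit: $208,950 is at or below the $300,300 threshold, so the full $3,530 applies. total $9,655 + $3,530 = $13,185
Zara ($284,800): Child Care Credit: base = 3 × $4,550 = $13,650. 10% of the $115,800 excess over $169,000 is $11,580; credit = $13,650 − $11,580 = $2,070. Student Loan Interest Credit: $284,800 is at or below the $300,300 threshold, so the full $3,530 applies. total $2,070 + $3,530 = $5,600
Difference: |$13,185 − $5,600| = $7,585.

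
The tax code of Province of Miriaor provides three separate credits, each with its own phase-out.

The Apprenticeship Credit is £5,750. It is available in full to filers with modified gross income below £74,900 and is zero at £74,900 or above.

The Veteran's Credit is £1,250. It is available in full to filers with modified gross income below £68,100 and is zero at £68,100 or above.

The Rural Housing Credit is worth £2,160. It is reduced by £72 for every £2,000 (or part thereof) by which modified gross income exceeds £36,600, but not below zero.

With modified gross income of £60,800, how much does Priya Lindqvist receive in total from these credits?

Apprenticeship Credit: £60,800 is below the £74,900 cutoff, so the full £5,750 applies.
Veteran's Credit: £60,800 is below the £68,100 cutoff, so the full £1,250 applies.
Rural Housing Credit: income exceeds £36,600 by £24,200, which is 13 full-or-partial £2,000 increments; reduction = 13 × £72 = £936, leaving £1,224.
Total: £5,750 + £1,250 + £1,224 = £8,224.

£8,224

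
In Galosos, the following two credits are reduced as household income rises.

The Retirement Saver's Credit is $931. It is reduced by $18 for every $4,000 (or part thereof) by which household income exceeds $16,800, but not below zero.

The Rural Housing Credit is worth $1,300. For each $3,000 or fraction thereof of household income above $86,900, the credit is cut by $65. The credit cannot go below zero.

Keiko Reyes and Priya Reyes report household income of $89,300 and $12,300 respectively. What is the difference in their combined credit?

$407

Keiko ($89,300): Retirement Saver's Credit: income exceeds $16,800 by $72,500, which is 19 full-or-partial $4,000 increments; reduction = 19 × $18 = $342, leaving $589. Rural Housing Credit: income exceeds $86,900 by $2,400, which is 1 full-or-partial $3,000 increment; reduction = 1 × $65 = $65, leaving $1,235. total $589 + $1,235 = $1,824
Priya ($12,300): Retirement Saver's Credit: $12,300 is at or below the $16,800 threshold, so the full $931 applies. Rural Housing Credit: $12,300 is at or below the $86,900 threshold, so the full $1,300 applies. total $931 + $1,300 = $2,231
Difference: |$1,824 − $2,231| = $407.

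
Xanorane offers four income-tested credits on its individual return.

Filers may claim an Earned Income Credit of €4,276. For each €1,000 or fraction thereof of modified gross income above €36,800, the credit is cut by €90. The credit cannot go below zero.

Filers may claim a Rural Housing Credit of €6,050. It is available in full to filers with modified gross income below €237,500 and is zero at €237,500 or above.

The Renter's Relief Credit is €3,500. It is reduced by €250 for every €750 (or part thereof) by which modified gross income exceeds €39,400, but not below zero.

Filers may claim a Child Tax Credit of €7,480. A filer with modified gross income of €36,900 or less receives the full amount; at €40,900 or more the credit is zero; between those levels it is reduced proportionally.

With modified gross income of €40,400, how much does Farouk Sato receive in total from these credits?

Earned Income Credit: income exceeds €36,800 by €3,600, which is 4 full-or-partial €1,000 increments; reduction = 4 × €90 = €360, leaving €3,916.
Rural Housing Credit: €40,400 is below the €237,500 cutoff, so the full €6,050 applies.
Renter's Relief Credit: income exceeds €39,400 by €1,000, which is 2 full-or-partial €750 increments; reduction = 2 × €250 = €500, leaving €3,000.
Child Tax Credit: €40,400 is €3,500 into a €4,000 phase-out range, leaving 500/4,000 of the credit: €7,480 × 500/4,000 = €935.
Total: €3,916 + €6,050 + €3,000 + €935 = €13,901.

€13,901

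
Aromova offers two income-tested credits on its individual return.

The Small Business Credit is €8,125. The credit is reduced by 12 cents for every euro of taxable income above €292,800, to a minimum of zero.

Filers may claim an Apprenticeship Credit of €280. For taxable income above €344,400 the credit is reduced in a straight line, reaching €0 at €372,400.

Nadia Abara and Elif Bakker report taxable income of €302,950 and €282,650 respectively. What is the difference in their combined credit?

Nadia (€302,950): Small Business Credit: 12% of the €10,150 excess over €292,800 is €1,218; credit = €8,125 − €1,218 = €6,907. Apprenticeship Credit: €302,950 is at or below the €344,400 threshold, so the full €280 applies. total €6,907 + €280 = €7,187
Elif (€282,650): Small Business Credit: €282,650 is at or below the €292,800 threshold, so the full €8,125 applies. Apprenticeship Credit: €282,650 is at or below the €344,400 threshold, so the full €280 applies. total €8,125 + €280 = €8,405
Difference: |€7,187 − €8,405| = €1,218.

€1,218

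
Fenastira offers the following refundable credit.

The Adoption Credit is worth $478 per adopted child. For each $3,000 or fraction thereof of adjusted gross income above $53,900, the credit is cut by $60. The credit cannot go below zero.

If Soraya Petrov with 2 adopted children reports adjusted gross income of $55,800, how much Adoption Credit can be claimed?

Adoption Credit: base = 2 × $478 = $956. income exceeds $53,900 by $1,900, which is 1 full-or-partial $3,000 increment; reduction = 1 × $60 = $60, leaving $896.

$896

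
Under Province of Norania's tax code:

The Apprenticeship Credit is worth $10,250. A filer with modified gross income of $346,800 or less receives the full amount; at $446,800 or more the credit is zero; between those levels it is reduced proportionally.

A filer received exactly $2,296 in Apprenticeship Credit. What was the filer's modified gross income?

$2,296 is 2,296/10,250 of the full $10,250, so 7,954/10,250 of the $100,000 range has been used: income = $346,800 + $100,000 × 7,954/10,250 = $424,400.

$424,400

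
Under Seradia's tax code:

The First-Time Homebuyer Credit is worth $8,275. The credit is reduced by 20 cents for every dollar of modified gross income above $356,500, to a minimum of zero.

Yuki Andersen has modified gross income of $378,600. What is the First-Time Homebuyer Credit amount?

$3,855

First-Time Homebuyer Credit: 20% of the $22,100 excess over $356,500 is $4,420; credit = $8,275 − $4,420 = $3,855.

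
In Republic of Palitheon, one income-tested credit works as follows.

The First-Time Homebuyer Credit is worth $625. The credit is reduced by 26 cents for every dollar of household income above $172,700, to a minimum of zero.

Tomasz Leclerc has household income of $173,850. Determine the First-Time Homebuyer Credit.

$326

First-Time Homebuyer Credit: 26% of the $1,150 excess over $172,700 is $299; credit = $625 − $299 = $326.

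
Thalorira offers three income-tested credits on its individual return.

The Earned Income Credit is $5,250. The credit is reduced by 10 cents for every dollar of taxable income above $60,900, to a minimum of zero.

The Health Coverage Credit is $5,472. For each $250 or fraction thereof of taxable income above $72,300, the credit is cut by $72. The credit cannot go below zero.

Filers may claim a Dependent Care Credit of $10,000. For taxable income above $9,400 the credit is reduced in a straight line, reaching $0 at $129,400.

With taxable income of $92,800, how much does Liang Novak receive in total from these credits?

$5,110

Earned Income Credit: 10% of the $31,900 excess over $60,900 is $3,190; credit = $5,250 − $3,190 = $2,060.
Health Coverage Credit: income exceeds $72,300 by $20,500 → 82 increments × $72 = $5,904 ≥ base, so the credit is $0.
Dependent Care Credit: $92,800 is $83,400 into a $120,000 phase-out range, leaving 36,600/120,000 of the credit: $10,000 × 36,600/120,000 = $3,050.
Total: $2,060 + $0 + $3,050 = $5,110.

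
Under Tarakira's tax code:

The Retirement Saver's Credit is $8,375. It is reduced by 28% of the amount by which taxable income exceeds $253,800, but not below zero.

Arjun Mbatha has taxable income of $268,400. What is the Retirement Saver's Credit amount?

Retirement Saver's Credit: 28% of the $14,600 excess over $253,800 is $4,088; credit = $8,375 − $4,088 = $4,287.

$4,287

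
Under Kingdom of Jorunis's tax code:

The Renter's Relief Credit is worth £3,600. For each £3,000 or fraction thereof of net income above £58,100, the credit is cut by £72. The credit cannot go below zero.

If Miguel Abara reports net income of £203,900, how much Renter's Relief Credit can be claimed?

Renter's Relief Credit: income exceeds £58,100 by £145,800, which is 49 full-or-partial £3,000 increments; reduction = 49 × £72 = £3,528, leaving £72.

£72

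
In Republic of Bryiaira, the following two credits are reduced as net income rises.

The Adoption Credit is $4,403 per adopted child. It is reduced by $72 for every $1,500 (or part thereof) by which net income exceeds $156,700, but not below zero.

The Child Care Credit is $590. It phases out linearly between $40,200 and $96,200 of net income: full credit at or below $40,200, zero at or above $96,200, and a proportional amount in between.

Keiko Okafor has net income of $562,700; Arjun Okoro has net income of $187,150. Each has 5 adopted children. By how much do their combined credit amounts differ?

$18,000

Keiko ($562,700): Adoption Credit: base = 5 × $4,403 = $22,015. income exceeds $156,700 by $406,000, which is 271 full-or-partial $1,500 increments; reduction = 271 × $72 = $19,512, leaving $2,503. Child Care Credit: $562,700 is at or above $96,200, so the credit is $0. total $2,503 + $0 = $2,503
Arjun ($187,150): Adoption Credit: base = 5 × $4,403 = $22,015. income exceeds $156,700 by $30,450, which is 21 full-or-partial $1,500 increments; reduction = 21 × $72 = $1,512, leaving $20,503. Child Care Credit: $187,150 is at or above $96,200, so the credit is $0. total $20,503 + $0 = $20,503
Difference: |$2,503 − $20,503| = $18,000.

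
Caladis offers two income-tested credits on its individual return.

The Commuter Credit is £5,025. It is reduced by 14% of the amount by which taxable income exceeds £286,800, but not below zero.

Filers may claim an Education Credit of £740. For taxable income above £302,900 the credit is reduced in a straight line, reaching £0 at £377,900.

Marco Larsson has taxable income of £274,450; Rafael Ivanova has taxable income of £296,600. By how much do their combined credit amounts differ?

£1,372

Marco (£274,450): Commuter Credit: £274,450 is at or below the £286,800 threshold, so the full £5,025 applies. Education Credit: £274,450 is at or below the £302,900 threshold, so the full £740 applies. total £5,025 + £740 = £5,765
Rafael (£296,600): Commuter Credit: 14% of the £9,800 excess over £286,800 is £1,372; credit = £5,025 − £1,372 = £3,653. Education Credit: £296,600 is at or below the £302,900 threshold, so the full £740 applies. total £3,653 + £740 = £4,393
Difference: |£5,765 − £4,393| = £1,372.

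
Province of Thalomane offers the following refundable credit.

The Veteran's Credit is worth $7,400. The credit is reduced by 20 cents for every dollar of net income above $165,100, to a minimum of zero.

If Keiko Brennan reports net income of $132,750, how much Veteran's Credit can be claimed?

Veteran's Credit: $132,750 is at or below the $165,100 threshold, so the full $7,400 applies.

$7,400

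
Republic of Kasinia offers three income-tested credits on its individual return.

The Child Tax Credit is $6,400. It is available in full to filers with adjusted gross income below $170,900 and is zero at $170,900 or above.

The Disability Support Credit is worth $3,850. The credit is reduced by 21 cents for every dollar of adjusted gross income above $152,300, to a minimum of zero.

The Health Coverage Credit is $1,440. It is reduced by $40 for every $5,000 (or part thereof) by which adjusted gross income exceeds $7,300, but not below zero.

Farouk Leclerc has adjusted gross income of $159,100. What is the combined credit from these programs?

$9,022

Child Tax Credit: $159,100 is below the $170,900 cutoff, so the full $6,400 applies.
Disability Support Credit: 21% of the $6,800 excess over $152,300 is $1,428; credit = $3,850 − $1,428 = $2,422.
Health Coverage Credit: income exceeds $7,300 by $151,800, which is 31 full-or-partial $5,000 increments; reduction = 31 × $40 = $1,240, leaving $200.
Total: $6,400 + $2,422 + $200 = $9,022.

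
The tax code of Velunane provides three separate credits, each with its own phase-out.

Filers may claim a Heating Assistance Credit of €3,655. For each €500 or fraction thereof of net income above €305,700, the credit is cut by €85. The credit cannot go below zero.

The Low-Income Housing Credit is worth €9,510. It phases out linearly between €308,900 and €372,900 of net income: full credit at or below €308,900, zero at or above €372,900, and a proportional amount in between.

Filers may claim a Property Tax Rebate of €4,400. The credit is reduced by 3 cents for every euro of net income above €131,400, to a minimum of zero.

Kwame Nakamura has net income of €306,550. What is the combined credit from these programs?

€12,995

Heating Assistance Credit: income exceeds €305,700 by €850, which is 2 full-or-partial €500 increments; reduction = 2 × €85 = €170, leaving €3,485.
Low-Income Housing Credit: €306,550 is at or below the €308,900 threshold, so the full €9,510 applies.
Property Tax Rebate: 3% of the €175,150 excess over €131,400 is €5,254.50 ≥ base, so the credit is €0.
Total: €3,485 + €9,510 + €0 = €12,995.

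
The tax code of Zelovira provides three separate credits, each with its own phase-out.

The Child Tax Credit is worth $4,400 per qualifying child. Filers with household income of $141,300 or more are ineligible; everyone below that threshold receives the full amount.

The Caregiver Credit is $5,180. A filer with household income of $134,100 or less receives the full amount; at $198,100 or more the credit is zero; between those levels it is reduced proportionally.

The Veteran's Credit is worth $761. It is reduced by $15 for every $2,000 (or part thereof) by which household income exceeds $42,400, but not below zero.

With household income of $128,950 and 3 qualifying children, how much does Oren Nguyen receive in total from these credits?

Child Tax Credit: base = 3 × $4,400 = $13,200. $128,950 is below the $141,300 cutoff, so the full $13,200 applies.
Caregiver Credit: $128,950 is at or below the $134,100 threshold, so the full $5,180 applies.
Veteran's Credit: income exceeds $42,400 by $86,550, which is 44 full-or-partial $2,000 increments; reduction = 44 × $15 = $660, leaving $101.
Total: $13,200 + $5,180 + $101 = $18,481.

$18,481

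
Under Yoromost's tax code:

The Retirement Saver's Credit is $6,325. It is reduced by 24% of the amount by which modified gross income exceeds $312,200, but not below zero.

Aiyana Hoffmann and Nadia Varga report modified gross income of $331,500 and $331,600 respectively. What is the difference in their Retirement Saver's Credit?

$24

Aiyana ($331,500): Retirement Saver's Credit: 24% of the $19,300 excess over $312,200 is $4,632; credit = $6,325 − $4,632 = $1,693.
Nadia ($331,600): Retirement Saver's Credit: 24% of the $19,400 excess over $312,200 is $4,656; credit = $6,325 − $4,656 = $1,669.
Difference: |$1,693 − $1,669| = $24.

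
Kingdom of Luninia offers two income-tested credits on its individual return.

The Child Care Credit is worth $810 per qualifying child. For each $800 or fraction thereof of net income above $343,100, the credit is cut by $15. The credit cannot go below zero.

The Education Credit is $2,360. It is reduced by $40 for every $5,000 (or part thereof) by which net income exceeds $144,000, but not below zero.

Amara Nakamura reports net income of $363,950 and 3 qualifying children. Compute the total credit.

Child Care Credit: base = 3 × $810 = $2,430. income exceeds $343,100 by $20,850, which is 27 full-or-partial $800 increments; reduction = 27 × $15 = $405, leaving $2,025.
Education Credit: income exceeds $144,000 by $219,950, which is 44 full-or-partial $5,000 increments; reduction = 44 × $40 = $1,760, leaving $600.
Total: $2,025 + $600 = $2,625.

$2,625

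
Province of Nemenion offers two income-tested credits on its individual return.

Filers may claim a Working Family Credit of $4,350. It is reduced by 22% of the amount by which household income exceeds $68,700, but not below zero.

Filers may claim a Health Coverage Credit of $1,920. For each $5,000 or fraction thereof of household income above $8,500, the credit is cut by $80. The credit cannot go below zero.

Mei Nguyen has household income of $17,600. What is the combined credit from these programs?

Working Family Credit: $17,600 is at or below the $68,700 threshold, so the full $4,350 applies.
Health Coverage Credit: income exceeds $8,500 by $9,100, which is 2 full-or-partial $5,000 increments; reduction = 2 × $80 = $160, leaving $1,760.
Total: $4,350 + $1,760 = $6,110.

$6,110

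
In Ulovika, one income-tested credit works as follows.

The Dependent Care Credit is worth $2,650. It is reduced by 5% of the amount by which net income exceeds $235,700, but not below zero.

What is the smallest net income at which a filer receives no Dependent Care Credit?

$288,700

The credit falls by 5% of each dollar above $235,700, so it reaches zero when the excess is $2,650 / 5% = $53,000: income = $235,700 + $53,000 = $288,700.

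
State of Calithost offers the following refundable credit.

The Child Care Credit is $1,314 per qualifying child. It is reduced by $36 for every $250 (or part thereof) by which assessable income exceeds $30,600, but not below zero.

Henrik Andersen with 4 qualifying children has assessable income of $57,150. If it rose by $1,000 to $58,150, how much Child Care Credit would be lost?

At $57,150 — base = 4 × $1,314 = $5,256. income exceeds $30,600 by $26,550, which is 107 full-or-partial $250 increments; reduction = 107 × $36 = $3,852, leaving $1,404.
At $58,150 — base = 4 × $1,314 = $5,256. income exceeds $30,600 by $27,550, which is 111 full-or-partial $250 increments; reduction = 111 × $36 = $3,996, leaving $1,260.
Lost: $1,404 − $1,260 = $144.

$144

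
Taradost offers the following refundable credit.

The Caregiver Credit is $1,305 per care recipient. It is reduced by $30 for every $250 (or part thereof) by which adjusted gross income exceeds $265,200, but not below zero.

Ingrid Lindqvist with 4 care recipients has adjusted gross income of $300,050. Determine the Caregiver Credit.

Caregiver Credit: base = 4 × $1,305 = $5,220. income exceeds $265,200 by $34,850, which is 140 full-or-partial $250 increments; reduction = 140 × $30 = $4,200, leaving $1,020.

$1,020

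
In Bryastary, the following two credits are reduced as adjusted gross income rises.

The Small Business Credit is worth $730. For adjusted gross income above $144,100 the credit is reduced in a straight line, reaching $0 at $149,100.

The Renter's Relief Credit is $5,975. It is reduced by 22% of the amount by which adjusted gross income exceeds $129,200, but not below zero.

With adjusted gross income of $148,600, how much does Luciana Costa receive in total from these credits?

$1,780

Small Business Credit: $148,600 is $4,500 into a $5,000 phase-out range, leaving 500/5,000 of the credit: $730 × 500/5,000 = $73.
Renter's Relief Credit: 22% of the $19,400 excess over $129,200 is $4,268; credit = $5,975 − $4,268 = $1,707.
Total: $73 + $1,707 = $1,780.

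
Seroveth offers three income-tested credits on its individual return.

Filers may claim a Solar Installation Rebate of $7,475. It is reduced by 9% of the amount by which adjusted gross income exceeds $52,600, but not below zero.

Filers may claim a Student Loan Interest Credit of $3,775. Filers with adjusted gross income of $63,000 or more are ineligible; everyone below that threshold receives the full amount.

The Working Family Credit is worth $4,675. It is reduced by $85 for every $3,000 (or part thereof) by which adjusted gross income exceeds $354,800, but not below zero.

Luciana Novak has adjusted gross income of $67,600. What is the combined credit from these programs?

$10,800

Solar Installation Rebate: 9% of the $15,000 excess over $52,600 is $1,350; credit = $7,475 − $1,350 = $6,125.
Student Loan Interest Credit: $67,600 meets or exceeds the $63,000 cutoff, so the credit is $0.
Working Family Credit: $67,600 is at or below the $354,800 threshold, so the full $4,675 applies.
Total: $6,125 + $0 + $4,675 = $10,800.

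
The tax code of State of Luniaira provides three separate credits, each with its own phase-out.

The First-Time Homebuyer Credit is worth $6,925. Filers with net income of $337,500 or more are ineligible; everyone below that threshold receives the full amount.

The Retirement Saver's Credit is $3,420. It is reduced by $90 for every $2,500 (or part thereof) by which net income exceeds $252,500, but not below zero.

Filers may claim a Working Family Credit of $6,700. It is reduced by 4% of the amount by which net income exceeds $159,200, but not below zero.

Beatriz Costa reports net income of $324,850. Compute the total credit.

$7,809

First-Time Homebuyer Credit: $324,850 is below the $337,500 cutoff, so the full $6,925 applies.
Retirement Saver's Credit: income exceeds $252,500 by $72,350, which is 29 full-or-partial $2,500 increments; reduction = 29 × $90 = $2,610, leaving $810.
Working Family Credit: 4% of the $165,650 excess over $159,200 is $6,626; credit = $6,700 − $6,626 = $74.
Total: $6,925 + $810 + $74 = $7,809.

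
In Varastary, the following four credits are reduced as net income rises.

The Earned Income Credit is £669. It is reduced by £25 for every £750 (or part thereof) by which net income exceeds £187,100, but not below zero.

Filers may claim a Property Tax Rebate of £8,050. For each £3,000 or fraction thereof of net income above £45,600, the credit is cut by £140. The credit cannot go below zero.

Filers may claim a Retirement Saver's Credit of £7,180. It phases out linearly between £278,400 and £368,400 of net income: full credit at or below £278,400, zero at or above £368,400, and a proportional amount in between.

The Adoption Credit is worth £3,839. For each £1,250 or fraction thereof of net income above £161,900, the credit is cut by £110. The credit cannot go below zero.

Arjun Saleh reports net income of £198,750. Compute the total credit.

£8,758

Earned Income Credit: income exceeds £187,100 by £11,650, which is 16 full-or-partial £750 increments; reduction = 16 × £25 = £400, leaving £269.
Property Tax Rebate: income exceeds £45,600 by £153,150, which is 52 full-or-partial £3,000 increments; reduction = 52 × £140 = £7,280, leaving £770.
Retirement Saver's Credit: £198,750 is at or below the £278,400 threshold, so the full £7,180 applies.
Adoption Credit: income exceeds £161,900 by £36,850, which is 30 full-or-partial £1,250 increments; reduction = 30 × £110 = £3,300, leaving £539.
Total: £269 + £770 + £7,180 + £539 = £8,758.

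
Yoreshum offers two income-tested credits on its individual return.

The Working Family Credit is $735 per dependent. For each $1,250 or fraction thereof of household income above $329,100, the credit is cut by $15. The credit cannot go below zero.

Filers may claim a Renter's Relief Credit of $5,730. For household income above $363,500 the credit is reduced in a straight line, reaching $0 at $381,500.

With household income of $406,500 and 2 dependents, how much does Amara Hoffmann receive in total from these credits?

$540

Working Family Credit: base = 2 × $735 = $1,470. income exceeds $329,100 by $77,400, which is 62 full-or-partial $1,250 increments; reduction = 62 × $15 = $930, leaving $540.
Renter's Relief Credit: $406,500 is at or above $381,500, so the credit is $0.
Total: $540 + $0 = $540.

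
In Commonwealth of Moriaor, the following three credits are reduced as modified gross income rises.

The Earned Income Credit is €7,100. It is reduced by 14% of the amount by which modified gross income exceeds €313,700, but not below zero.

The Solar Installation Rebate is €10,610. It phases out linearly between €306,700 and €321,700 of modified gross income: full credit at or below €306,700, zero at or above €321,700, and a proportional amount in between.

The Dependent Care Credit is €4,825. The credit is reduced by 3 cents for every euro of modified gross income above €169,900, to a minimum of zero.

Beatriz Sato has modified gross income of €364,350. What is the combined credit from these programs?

Earned Income Credit: 14% of the €50,650 excess over €313,700 is €7,091; credit = €7,100 − €7,091 = €9.
Solar Installation Rebate: €364,350 is at or above €321,700, so the credit is €0.
Dependent Care Credit: 3% of the €194,450 excess over €169,900 is €5,833.50 ≥ base, so the credit is €0.
Total: €9 + €0 + €0 = €9.

€9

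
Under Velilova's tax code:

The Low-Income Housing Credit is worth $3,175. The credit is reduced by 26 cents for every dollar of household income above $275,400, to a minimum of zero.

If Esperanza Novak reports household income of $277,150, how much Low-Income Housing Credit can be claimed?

$2,720

Low-Income Housing Credit: 26% of the $1,750 excess over $275,400 is $455; credit = $3,175 − $455 = $2,720.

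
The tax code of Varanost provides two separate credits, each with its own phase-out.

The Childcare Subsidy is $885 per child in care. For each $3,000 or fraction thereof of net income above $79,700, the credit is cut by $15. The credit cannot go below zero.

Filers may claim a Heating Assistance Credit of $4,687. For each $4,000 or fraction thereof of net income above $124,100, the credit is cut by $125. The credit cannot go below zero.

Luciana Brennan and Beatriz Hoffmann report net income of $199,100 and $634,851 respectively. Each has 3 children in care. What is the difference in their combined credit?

$4,367

Luciana ($199,100): Childcare Subsidy: base = 3 × $885 = $2,655. income exceeds $79,700 by $119,400, which is 40 full-or-partial $3,000 increments; reduction = 40 × $15 = $600, leaving $2,055. Heating Assistance Credit: income exceeds $124,100 by $75,000, which is 19 full-or-partial $4,000 increments; reduction = 19 × $125 = $2,375, leaving $2,312. total $2,055 + $2,312 = $4,367
Beatriz ($634,851): Childcare Subsidy: base = 3 × $885 = $2,655. income exceeds $79,700 by $555,151 → 186 increments × $15 = $2,790 ≥ base, so the credit is $0. Heating Assistance Credit: income exceeds $124,100 by $510,751 → 128 increments × $125 = $16,000 ≥ base, so the credit is $0. total $0 + $0 = $0
Difference: |$4,367 − $0| = $4,367.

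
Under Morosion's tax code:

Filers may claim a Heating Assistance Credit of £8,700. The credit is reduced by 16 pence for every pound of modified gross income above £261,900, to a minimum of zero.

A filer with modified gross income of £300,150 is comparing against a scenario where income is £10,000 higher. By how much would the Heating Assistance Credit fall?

At £300,150 — 16% of the £38,250 excess over £261,900 is £6,120; credit = £8,700 − £6,120 = £2,580.
At £310,150 — 16% of the £48,250 excess over £261,900 is £7,720; credit = £8,700 − £7,720 = £980.
Lost: £2,580 − £980 = £1,600.

£1,600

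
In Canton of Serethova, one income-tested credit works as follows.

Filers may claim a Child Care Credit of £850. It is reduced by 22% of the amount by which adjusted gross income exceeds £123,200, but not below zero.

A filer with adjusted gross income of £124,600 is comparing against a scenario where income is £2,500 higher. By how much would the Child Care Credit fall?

£542

At £124,600 — 22% of the £1,400 excess over £123,200 is £308; credit = £850 − £308 = £542.
At £127,100 — 22% of the £3,900 excess over £123,200 is £858 ≥ base, so the credit is £0.
Lost: £542 − £0 = £542.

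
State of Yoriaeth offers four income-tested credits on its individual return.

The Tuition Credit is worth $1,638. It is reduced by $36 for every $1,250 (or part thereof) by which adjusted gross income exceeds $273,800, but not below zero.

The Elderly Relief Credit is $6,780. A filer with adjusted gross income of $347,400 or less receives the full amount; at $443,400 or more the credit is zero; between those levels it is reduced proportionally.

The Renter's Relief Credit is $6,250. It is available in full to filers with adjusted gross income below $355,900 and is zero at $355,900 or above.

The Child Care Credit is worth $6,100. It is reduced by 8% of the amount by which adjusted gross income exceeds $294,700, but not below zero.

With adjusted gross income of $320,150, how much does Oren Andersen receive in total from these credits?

Tuition Credit: income exceeds $273,800 by $46,350, which is 38 full-or-partial $1,250 increments; reduction = 38 × $36 = $1,368, leaving $270.
Elderly Relief Credit: $320,150 is at or below the $347,400 threshold, so the full $6,780 applies.
Renter's Relief Credit: $320,150 is below the $355,900 cutoff, so the full $6,250 applies.
Child Care Credit: 8% of the $25,450 excess over $294,700 is $2,036; credit = $6,100 − $2,036 = $4,064.
Total: $270 + $6,780 + $6,250 + $4,064 = $17,364.

$17,364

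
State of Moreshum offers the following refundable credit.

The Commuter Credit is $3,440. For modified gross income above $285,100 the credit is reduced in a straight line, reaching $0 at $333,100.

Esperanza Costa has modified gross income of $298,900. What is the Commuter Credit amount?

Commuter Credit: $298,900 is $13,800 into a $48,000 phase-out range, leaving 34,200/48,000 of the credit: $3,440 × 34,200/48,000 = $2,451.

$2,451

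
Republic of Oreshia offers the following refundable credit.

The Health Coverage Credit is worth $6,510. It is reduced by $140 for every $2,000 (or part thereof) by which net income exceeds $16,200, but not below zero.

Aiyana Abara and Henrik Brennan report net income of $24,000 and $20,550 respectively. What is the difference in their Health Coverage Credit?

$140

Aiyana ($24,000): Health Coverage Credit: income exceeds $16,200 by $7,800, which is 4 full-or-partial $2,000 increments; reduction = 4 × $140 = $560, leaving $5,950.
Henrik ($20,550): Health Coverage Credit: income exceeds $16,200 by $4,350, which is 3 full-or-partial $2,000 increments; reduction = 3 × $140 = $420, leaving $6,090.
Difference: |$5,950 − $6,090| = $140.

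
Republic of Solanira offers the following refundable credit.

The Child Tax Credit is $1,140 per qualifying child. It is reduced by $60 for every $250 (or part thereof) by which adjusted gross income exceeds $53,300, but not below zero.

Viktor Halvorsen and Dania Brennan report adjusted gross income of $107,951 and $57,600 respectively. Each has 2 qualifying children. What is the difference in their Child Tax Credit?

$1,200

Viktor ($107,951): Child Tax Credit: base = 2 × $1,140 = $2,280. income exceeds $53,300 by $54,651 → 219 increments × $60 = $13,140 ≥ base, so the credit is $0.
Dania ($57,600): Child Tax Credit: base = 2 × $1,140 = $2,280. income exceeds $53,300 by $4,300, which is 18 full-or-partial $250 increments; reduction = 18 × $60 = $1,080, leaving $1,200.
Difference: |$0 − $1,200| = $1,200.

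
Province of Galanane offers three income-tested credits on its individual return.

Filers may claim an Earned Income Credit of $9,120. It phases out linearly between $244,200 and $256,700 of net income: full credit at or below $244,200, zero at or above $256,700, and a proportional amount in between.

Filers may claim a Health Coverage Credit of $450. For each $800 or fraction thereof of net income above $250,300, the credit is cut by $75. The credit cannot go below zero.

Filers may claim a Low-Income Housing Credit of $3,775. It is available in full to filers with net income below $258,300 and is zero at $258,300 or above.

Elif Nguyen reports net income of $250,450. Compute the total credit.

Earned Income Credit: $250,450 is $6,250 into a $12,500 phase-out range, leaving 6,250/12,500 of the credit: $9,120 × 6,250/12,500 = $4,560.
Health Coverage Credit: income exceeds $250,300 by $150, which is 1 full-or-partial $800 increment; reduction = 1 × $75 = $75, leaving $375.
Low-Income Housing Credit: $250,450 is below the $258,300 cutoff, so the full $3,775 applies.
Total: $4,560 + $375 + $3,775 = $8,710.

$8,710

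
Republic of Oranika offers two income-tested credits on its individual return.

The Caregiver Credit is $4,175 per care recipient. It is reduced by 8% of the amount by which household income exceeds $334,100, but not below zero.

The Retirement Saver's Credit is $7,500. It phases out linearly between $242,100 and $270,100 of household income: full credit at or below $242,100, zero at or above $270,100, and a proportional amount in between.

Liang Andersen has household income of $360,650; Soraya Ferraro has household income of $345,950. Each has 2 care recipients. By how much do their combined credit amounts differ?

Liang ($360,650): Caregiver Credit: base = 2 × $4,175 = $8,350. 8% of the $26,550 excess over $334,100 is $2,124; credit = $8,350 − $2,124 = $6,226. Retirement Saver's Credit: $360,650 is at or above $270,100, so the credit is $0. total $6,226 + $0 = $6,226
Soraya ($345,950): Caregiver Credit: base = 2 × $4,175 = $8,350. 8% of the $11,850 excess over $334,100 is $948; credit = $8,350 − $948 = $7,402. Retirement Saver's Credit: $345,950 is at or above $270,100, so the credit is $0. total $7,402 + $0 = $7,402
Difference: |$6,226 − $7,402| = $1,176.

$1,176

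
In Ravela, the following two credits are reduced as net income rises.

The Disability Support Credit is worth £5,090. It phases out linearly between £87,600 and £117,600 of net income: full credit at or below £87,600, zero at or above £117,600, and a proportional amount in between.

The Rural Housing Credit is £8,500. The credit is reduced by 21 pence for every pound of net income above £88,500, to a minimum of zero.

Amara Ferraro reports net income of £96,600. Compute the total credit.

Disability Support Credit: £96,600 is £9,000 into a £30,000 phase-out range, leaving 21,000/30,000 of the credit: £5,090 × 21,000/30,000 = £3,563.
Rural Housing Credit: 21% of the £8,100 excess over £88,500 is £1,701; credit = £8,500 − £1,701 = £6,799.
Total: £3,563 + £6,799 = £10,362.

£10,362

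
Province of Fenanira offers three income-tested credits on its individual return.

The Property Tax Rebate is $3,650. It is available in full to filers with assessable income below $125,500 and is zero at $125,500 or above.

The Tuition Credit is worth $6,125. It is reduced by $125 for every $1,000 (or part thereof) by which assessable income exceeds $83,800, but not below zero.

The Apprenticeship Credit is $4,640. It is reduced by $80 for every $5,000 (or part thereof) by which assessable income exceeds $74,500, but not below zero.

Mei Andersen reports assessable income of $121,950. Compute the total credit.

$8,740

Property Tax Rebate: $121,950 is below the $125,500 cutoff, so the full $3,650 applies.
Tuition Credit: income exceeds $83,800 by $38,150, which is 39 full-or-partial $1,000 increments; reduction = 39 × $125 = $4,875, leaving $1,250.
Apprenticeship Credit: income exceeds $74,500 by $47,450, which is 10 full-or-partial $5,000 increments; reduction = 10 × $80 = $800, leaving $3,840.
Total: $3,650 + $1,250 + $3,840 = $8,740.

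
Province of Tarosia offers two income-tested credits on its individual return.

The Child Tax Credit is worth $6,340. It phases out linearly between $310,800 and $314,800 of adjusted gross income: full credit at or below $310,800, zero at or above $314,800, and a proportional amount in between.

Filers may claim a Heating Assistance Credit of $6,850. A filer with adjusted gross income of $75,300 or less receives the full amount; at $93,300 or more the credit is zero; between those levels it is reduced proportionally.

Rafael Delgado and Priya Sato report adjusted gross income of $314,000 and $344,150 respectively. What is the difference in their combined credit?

$1,268

Rafael ($314,000): Child Tax Credit: $314,000 is $3,200 into a $4,000 phase-out range, leaving 800/4,000 of the credit: $6,340 × 800/4,000 = $1,268. Heating Assistance Credit: $314,000 is at or above $93,300, so the credit is $0. total $1,268 + $0 = $1,268
Priya ($344,150): Child Tax Credit: $344,150 is at or above $314,800, so the credit is $0. Heating Assistance Credit: $344,150 is at or above $93,300, so the credit is $0. total $0 + $0 = $0
Difference: |$1,268 − $0| = $1,268.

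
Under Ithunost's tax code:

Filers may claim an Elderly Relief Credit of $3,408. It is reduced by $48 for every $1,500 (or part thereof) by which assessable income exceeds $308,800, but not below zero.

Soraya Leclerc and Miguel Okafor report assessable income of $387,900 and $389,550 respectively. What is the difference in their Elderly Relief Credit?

Soraya ($387,900): Elderly Relief Credit: income exceeds $308,800 by $79,100, which is 53 full-or-partial $1,500 increments; reduction = 53 × $48 = $2,544, leaving $864.
Miguel ($389,550): Elderly Relief Credit: income exceeds $308,800 by $80,750, which is 54 full-or-partial $1,500 increments; reduction = 54 × $48 = $2,592, leaving $816.
Difference: |$864 − $816| = $48.

$48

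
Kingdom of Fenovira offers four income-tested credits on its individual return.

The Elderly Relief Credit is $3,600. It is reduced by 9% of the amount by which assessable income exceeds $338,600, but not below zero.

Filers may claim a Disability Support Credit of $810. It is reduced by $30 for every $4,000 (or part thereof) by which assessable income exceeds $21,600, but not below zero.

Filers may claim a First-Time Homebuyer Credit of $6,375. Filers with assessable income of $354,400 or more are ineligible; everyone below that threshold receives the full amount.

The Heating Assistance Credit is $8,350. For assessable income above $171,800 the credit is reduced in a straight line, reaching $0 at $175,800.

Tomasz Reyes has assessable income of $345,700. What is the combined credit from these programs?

Elderly Relief Credit: 9% of the $7,100 excess over $338,600 is $639; credit = $3,600 − $639 = $2,961.
Disability Support Credit: income exceeds $21,600 by $324,100 → 82 increments × $30 = $2,460 ≥ base, so the credit is $0.
First-Time Homebuyer Credit: $345,700 is below the $354,400 cutoff, so the full $6,375 applies.
Heating Assistance Credit: $345,700 is at or above $175,800, so the credit is $0.
Total: $2,961 + $0 + $6,375 + $0 = $9,336.

$9,336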